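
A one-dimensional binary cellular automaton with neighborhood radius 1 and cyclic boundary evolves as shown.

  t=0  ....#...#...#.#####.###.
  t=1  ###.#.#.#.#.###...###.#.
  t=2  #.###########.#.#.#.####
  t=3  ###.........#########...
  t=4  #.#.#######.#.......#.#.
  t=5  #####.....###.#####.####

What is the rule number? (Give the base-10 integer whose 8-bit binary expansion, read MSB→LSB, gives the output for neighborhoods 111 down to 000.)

109

  nb ###: next=.  (t=0,i=15, bit7=0)
  nb ##.: next=#  (t=0,i=18, bit6=1)
  nb #.#: next=#  (t=0,i=13, bit5=1)
  nb #..: next=.  (t=0,i=5, bit4=0)
  nb .##: next=#  (t=0,i=14, bit3=1)
  nb .#.: next=#  (t=0,i=4, bit2=1)
  nb ..#: next=.  (t=0,i=3, bit1=0)
  nb ...: next=#  (t=0,i=0, bit0=1)
  bits 01101101 = 109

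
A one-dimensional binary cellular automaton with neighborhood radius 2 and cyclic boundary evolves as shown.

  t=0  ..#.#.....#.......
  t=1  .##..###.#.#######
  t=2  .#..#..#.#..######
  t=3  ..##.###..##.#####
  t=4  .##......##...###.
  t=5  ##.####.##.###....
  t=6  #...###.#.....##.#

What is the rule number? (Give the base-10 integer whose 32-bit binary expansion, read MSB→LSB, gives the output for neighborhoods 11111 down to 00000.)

3782181741

  #####|#  b31=1 t=1,i=13
  ####.|#  b30=1 t=1,i=16
  ###.#|#  b29=1 t=1,i=7
  ###..|.  b28=0 t=3,i=7
  ##.##|.  b27=0 t=1,i=0
  ##.#.|.  b26=0 t=1,i=8
  ##..#|.  b25=0 t=1,i=3
  ##...|#  b24=1 t=4,i=3
  #.###|.  b23=0 t=1,i=11
  #.##.|#  b22=1 t=1,i=1
  #.#.#|#  b21=1 t=1,i=9
  #.#..|.  b20=0 t=0,i=4
  #..##|#  b19=1 t=1,i=4
  #..#.|#  b18=1 t=2,i=3
  #...#|#  b17=1 t=4,i=12
  #....|#  b16=1 t=0,i=6
  .####|#  b15=1 t=1,i=12
  .###.|.  b14=0 t=1,i=6
  .##.#|.  b13=0 t=3,i=3
  .##..|.  b12=0 t=1,i=2
  .#.##|.  b11=0 t=1,i=10
  .#.#.|.  b10=0 t=0,i=3
  .#..#|#  b9=1 t=2,i=2
  .#...|#  b8=1 t=0,i=5
  ..###|.  b7=0 t=1,i=5
  ..##.|#  b6=1 t=3,i=2
  ..#.#|#  b5=1 t=0,i=2
  ..#..|.  b4=0 t=0,i=10
  ...##|#  b3=1 t=4,i=8
  ...#.|#  b2=1 t=0,i=1
  ....#|.  b1=0 t=0,i=0
  .....|#  b0=1 t=0,i=7
  bits 11100001011011111000001101101101 = 3782181741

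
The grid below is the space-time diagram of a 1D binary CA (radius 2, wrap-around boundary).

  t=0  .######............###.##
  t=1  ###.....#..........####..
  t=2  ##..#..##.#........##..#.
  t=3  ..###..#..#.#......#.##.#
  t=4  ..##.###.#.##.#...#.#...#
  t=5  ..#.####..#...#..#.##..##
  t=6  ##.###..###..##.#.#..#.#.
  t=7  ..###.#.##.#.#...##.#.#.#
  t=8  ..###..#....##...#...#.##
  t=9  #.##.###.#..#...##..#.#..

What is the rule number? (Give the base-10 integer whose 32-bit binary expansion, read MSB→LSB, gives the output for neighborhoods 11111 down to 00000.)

  ##### -> .   bit 31 = 0  t=0,i=3
  ####. -> .   bit 30 = 0  t=0,i=5
  ###.# -> #   bit 29 = 1  t=0,i=21
  ###.. -> .   bit 28 = 0  t=0,i=6
  ##.## -> #   bit 27 = 1  t=0,i=0
  ##.#. -> .   bit 26 = 0  t=2,i=9
  ##..# -> #   bit 25 = 1  t=1,i=23
  ##... -> .   bit 24 = 0  t=0,i=7
  #.### -> #   bit 23 = 1  t=0,i=1
  #.##. -> .   bit 22 = 0  t=0,i=23
  #.#.# -> .   bit 21 = 0  t=4,i=9
  #.#.. -> #   bit 20 = 1  t=2,i=10
  #..## -> .   bit 19 = 0  t=1,i=24
  #..#. -> #   bit 18 = 1  t=2,i=3
  #...# -> .   bit 17 = 0  t=4,i=16
  #.... -> #   bit 16 = 1  t=0,i=8
  .#### -> #   bit 15 = 1  t=0,i=2
  .###. -> #   bit 14 = 1  t=0,i=20
  .##.# -> .   bit 13 = 0  t=0,i=24
  .##.. -> .   bit 12 = 0  t=2,i=1
  .#.## -> #   bit 11 = 1  t=2,i=24
  .#.#. -> #   bit 10 = 1  t=3,i=11
  .#..# -> .   bit 9 = 0  t=2,i=5
  .#... -> .   bit 8 = 0  t=1,i=9
  ..### -> #   bit 7 = 1  t=0,i=19
  ..##. -> #   bit 6 = 1  t=2,i=7
  ..#.# -> .   bit 5 = 0  t=2,i=23
  ..#.. -> #   bit 4 = 1  t=1,i=8
  ...## -> .   bit 3 = 0  t=0,i=18
  ...#. -> #   bit 2 = 1  t=1,i=7
  ....# -> .   bit 1 = 0  t=0,i=17
  ..... -> .   bit 0 = 0  t=0,i=9
  bits 00101010100101011100110011010100 = 714460372

714460372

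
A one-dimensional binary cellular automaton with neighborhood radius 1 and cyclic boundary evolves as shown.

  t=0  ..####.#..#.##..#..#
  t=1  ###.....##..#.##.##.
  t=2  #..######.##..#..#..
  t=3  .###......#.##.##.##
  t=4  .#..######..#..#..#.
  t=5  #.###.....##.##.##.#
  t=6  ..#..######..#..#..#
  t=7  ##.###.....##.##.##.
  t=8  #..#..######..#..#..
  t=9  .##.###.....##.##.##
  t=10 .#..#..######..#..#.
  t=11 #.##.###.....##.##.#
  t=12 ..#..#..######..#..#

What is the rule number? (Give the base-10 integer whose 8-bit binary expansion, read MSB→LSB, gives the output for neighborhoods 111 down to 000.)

  [7] ### => .  t=0,i=3
  [6] ##. => .  t=0,i=5
  [5] #.# => .  t=0,i=6
  [4] #.. => #  t=0,i=0
  [3] .## => #  t=0,i=2
  [2] .#. => .  t=0,i=7
  [1] ..# => #  t=0,i=1
  [0] ... => #  t=1,i=4
  bits 00011011 = 27

27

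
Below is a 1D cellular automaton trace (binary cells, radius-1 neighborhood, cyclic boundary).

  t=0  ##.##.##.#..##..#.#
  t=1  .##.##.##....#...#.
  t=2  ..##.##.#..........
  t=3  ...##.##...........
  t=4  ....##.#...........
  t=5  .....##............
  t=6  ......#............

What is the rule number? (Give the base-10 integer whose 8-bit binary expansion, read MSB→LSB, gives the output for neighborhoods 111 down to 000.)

  ### -> .   bit 7 = 0  t=0,i=0
  ##. -> #   bit 6 = 1  t=0,i=1
  #.# -> #   bit 5 = 1  t=0,i=2
  #.. -> .   bit 4 = 0  t=0,i=10
  .## -> .   bit 3 = 0  t=0,i=3
  .#. -> .   bit 2 = 0  t=0,i=9
  ..# -> .   bit 1 = 0  t=0,i=11
  ... -> .   bit 0 = 0  t=1,i=10
  bits 01100000 = 96

96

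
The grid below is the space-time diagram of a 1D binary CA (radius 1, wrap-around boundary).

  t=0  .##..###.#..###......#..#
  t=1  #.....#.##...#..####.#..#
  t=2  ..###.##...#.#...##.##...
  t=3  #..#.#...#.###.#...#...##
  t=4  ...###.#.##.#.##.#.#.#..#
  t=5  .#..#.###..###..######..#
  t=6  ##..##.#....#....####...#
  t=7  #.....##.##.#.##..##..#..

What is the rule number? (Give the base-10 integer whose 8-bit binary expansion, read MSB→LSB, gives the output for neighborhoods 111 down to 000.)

  ### -> #   bit 7 = 1  t=0,i=6
  ##. -> .   bit 6 = 0  t=0,i=2
  #.# -> #   bit 5 = 1  t=0,i=0
  #.. -> .   bit 4 = 0  t=0,i=3
  .## -> .   bit 3 = 0  t=0,i=1
  .#. -> #   bit 2 = 1  t=0,i=9
  ..# -> .   bit 1 = 0  t=0,i=4
  ... -> #   bit 0 = 1  t=0,i=16
  bits 10100101 = 165

165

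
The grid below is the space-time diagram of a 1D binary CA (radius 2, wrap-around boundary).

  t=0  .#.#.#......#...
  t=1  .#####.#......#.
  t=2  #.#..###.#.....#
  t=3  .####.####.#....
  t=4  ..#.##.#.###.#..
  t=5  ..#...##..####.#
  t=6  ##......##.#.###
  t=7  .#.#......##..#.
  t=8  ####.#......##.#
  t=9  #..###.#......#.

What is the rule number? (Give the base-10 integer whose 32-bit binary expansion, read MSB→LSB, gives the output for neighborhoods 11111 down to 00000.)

1044235808

  ##### -> .   bit 31 = 0  t=1,i=3
  ####. -> .   bit 30 = 0  t=1,i=4
  ###.# -> #   bit 29 = 1  t=1,i=5
  ###.. -> #   bit 28 = 1  t=6,i=1
  ##.## -> #   bit 27 = 1  t=3,i=5
  ##.#. -> #   bit 26 = 1  t=1,i=6
  ##..# -> #   bit 25 = 1  t=5,i=8
  ##... -> .   bit 24 = 0  t=6,i=2
  #.### -> .   bit 23 = 0  t=3,i=6
  #.##. -> .   bit 22 = 0  t=4,i=4
  #.#.# -> #   bit 21 = 1  t=0,i=3
  #.#.. -> #   bit 20 = 1  t=0,i=5
  #..## -> #   bit 19 = 1  t=1,i=0
  #..#. -> #   bit 18 = 1  t=5,i=1
  #...# -> .   bit 17 = 0  t=5,i=4
  #.... -> #   bit 16 = 1  t=0,i=7
  .#### -> #   bit 15 = 1  t=1,i=2
  .###. -> #   bit 14 = 1  t=2,i=6
  .##.# -> .   bit 13 = 0  t=2,i=0
  .##.. -> .   bit 12 = 0  t=5,i=7
  .#.## -> .   bit 11 = 0  t=4,i=3
  .#.#. -> #   bit 10 = 1  t=0,i=2
  .#..# -> #   bit 9 = 1  t=1,i=15
  .#... -> .   bit 8 = 0  t=0,i=6
  ..### -> .   bit 7 = 0  t=1,i=1
  ..##. -> .   bit 6 = 0  t=2,i=15
  ..#.# -> #   bit 5 = 1  t=0,i=1
  ..#.. -> .   bit 4 = 0  t=0,i=12
  ...## -> .   bit 3 = 0  t=2,i=14
  ...#. -> .   bit 2 = 0  t=0,i=0
  ....# -> .   bit 1 = 0  t=0,i=10
  ..... -> .   bit 0 = 0  t=0,i=8
  bits 00111110001111011100011000100000 = 1044235808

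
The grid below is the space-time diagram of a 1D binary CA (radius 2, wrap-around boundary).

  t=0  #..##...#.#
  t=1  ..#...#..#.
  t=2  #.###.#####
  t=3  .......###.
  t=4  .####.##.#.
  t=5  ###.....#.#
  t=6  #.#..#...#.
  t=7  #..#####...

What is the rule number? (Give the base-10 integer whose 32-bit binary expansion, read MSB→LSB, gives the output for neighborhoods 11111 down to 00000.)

2486078361

  #####|#  b31=1 t=2,i=8
  ####.|.  b30=0 t=2,i=10
  ###.#|.  b29=0 t=2,i=0
  ###..|#  b28=1 t=3,i=9
  ##.##|.  b27=0 t=2,i=1
  ##.#.|#  b26=1 t=4,i=8
  ##..#|.  b25=0 t=0,i=1
  ##...|.  b24=0 t=0,i=5
  #.###|.  b23=0 t=2,i=2
  #.##.|.  b22=0 t=0,i=10
  #.#.#|#  b21=1 t=6,i=0
  #.#..|.  b20=0 t=4,i=9
  #..##|#  b19=1 t=0,i=2
  #..#.|#  b18=1 t=1,i=8
  #...#|#  b17=1 t=0,i=6
  #....|.  b16=0 t=3,i=0
  .####|#  b15=1 t=2,i=7
  .###.|.  b14=0 t=2,i=3
  .##.#|.  b13=0 t=4,i=7
  .##..|.  b12=0 t=0,i=0
  .#.##|#  b11=1 t=0,i=9
  .#.#.|.  b10=0 t=6,i=1
  .#..#|#  b9=1 t=1,i=7
  .#...|#  b8=1 t=1,i=3
  ..###|#  b7=1 t=3,i=7
  ..##.|.  b6=0 t=0,i=3
  ..#.#|.  b5=0 t=0,i=8
  ..#..|#  b4=1 t=1,i=2
  ...##|#  b3=1 t=3,i=6
  ...#.|.  b2=0 t=0,i=7
  ....#|.  b1=0 t=3,i=5
  .....|#  b0=1 t=3,i=1
  bits 10010100001011101000101110011001 = 2486078361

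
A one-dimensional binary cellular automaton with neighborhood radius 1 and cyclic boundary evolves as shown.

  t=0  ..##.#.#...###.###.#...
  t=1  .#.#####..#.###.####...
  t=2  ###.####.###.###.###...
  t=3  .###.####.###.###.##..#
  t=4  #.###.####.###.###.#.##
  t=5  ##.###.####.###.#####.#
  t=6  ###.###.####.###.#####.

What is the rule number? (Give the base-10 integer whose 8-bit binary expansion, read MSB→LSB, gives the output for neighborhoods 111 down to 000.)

  nb ###: next=#  (t=0,i=12, bit7=1)
  nb ##.: next=#  (t=0,i=3, bit6=1)
  nb #.#: next=#  (t=0,i=4, bit5=1)
  nb #..: next=.  (t=0,i=8, bit4=0)
  nb .##: next=.  (t=0,i=2, bit3=0)
  nb .#.: next=#  (t=0,i=5, bit2=1)
  nb ..#: next=#  (t=0,i=1, bit1=1)
  nb ...: next=.  (t=0,i=0, bit0=0)
  bits 11100110 = 230

230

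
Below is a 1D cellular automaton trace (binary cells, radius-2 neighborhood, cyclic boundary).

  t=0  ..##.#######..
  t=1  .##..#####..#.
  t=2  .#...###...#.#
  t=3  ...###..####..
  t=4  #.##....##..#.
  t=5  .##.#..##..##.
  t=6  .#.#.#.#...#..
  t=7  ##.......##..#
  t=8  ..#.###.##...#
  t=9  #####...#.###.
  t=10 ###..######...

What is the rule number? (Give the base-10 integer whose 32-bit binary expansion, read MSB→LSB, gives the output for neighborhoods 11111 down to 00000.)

  #####|#  b31=1 t=0,i=7
  ####.|.  b30=0 t=0,i=10
  ###.#|.  b29=0 t=8,i=6
  ###..|.  b28=0 t=0,i=11
  ##.##|.  b27=0 t=0,i=4
  ##.#.|#  b26=1 t=5,i=3
  ##..#|.  b25=0 t=1,i=3
  ##...|#  b24=1 t=0,i=12
  #.###|#  b23=1 t=0,i=5
  #.##.|#  b22=1 t=4,i=2
  #.#.#|.  b21=0 t=2,i=13
  #.#..|.  b20=0 t=2,i=1
  #..##|.  b19=0 t=1,i=0
  #..#.|#  b18=1 t=1,i=11
  #...#|#  b17=1 t=2,i=3
  #....|.  b16=0 t=0,i=13
  .####|#  b15=1 t=0,i=6
  .###.|.  b14=0 t=2,i=6
  .##.#|.  b13=0 t=0,i=3
  .##..|.  b12=0 t=1,i=2
  .#.##|#  b11=1 t=4,i=1
  .#.#.|.  b10=0 t=2,i=0
  .#..#|#  b9=1 t=1,i=13
  .#...|.  b8=0 t=2,i=2
  ..###|#  b7=1 t=1,i=5
  ..##.|#  b6=1 t=0,i=2
  ..#.#|#  b5=1 t=2,i=11
  ..#..|.  b4=0 t=1,i=12
  ...##|#  b3=1 t=0,i=1
  ...#.|#  b2=1 t=2,i=10
  ....#|.  b1=0 t=0,i=0
  .....|#  b0=1 t=3,i=0
  bits 10000101110001101000101011101101 = 2244381421

2244381421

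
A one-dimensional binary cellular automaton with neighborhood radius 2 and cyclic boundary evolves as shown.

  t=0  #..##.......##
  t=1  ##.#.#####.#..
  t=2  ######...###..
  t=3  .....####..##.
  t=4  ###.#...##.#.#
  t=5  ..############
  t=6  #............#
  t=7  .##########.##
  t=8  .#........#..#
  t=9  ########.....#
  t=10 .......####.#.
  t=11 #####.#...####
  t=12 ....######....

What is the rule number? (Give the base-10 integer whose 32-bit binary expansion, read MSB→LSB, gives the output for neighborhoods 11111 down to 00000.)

934489449

  [31] ##### => .  t=1,i=7
  [30] ####. => .  t=1,i=8
  [29] ###.# => #  t=1,i=9
  [28] ###.. => #  t=0,i=0
  [27] ##.## => .  t=7,i=0
  [26] ##.#. => #  t=1,i=2
  [25] ##..# => #  t=0,i=1
  [24] ##... => #  t=0,i=5
  [23] #.### => #  t=1,i=5
  [22] #.##. => .  t=7,i=12
  [21] #.#.# => #  t=1,i=3
  [20] #.#.. => #  t=1,i=11
  [19] #..## => .  t=0,i=2
  [18] #..#. => .  t=8,i=12
  [17] #...# => #  t=2,i=7
  [16] #.... => #  t=0,i=6
  [15] .#### => .  t=1,i=6
  [14] .###. => .  t=0,i=13
  [13] .##.# => #  t=1,i=1
  [12] .##.. => .  t=0,i=4
  [11] .#.## => #  t=1,i=4
  [10] .#.#. => #  t=8,i=0
  [9] .#..# => .  t=1,i=12
  [8] .#... => #  t=4,i=5
  [7] ..### => .  t=0,i=12
  [6] ..##. => #  t=0,i=3
  [5] ..#.# => #  t=8,i=13
  [4] ..#.. => .  t=8,i=10
  [3] ...## => #  t=0,i=11
  [2] ...#. => .  t=8,i=9
  [1] ....# => .  t=0,i=10
  [0] ..... => #  t=0,i=7
  bits 00110111101100110010110101101001 = 934489449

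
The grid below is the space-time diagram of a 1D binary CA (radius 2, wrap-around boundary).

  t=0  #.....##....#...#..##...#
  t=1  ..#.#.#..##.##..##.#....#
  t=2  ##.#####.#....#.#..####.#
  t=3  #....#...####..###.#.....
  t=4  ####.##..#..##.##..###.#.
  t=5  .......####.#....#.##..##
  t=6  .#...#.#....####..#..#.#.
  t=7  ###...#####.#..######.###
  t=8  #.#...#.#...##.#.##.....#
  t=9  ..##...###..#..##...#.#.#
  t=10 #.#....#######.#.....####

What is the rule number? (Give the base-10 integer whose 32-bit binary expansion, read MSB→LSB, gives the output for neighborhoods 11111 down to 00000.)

2452967378

  nb #####: next=#  (t=2,i=5, bit31=1)
  nb ####.: next=.  (t=2,i=6, bit30=0)
  nb ###.#: next=.  (t=2,i=1, bit29=0)
  nb ###..: next=#  (t=3,i=12, bit28=1)
  nb ##.##: next=.  (t=1,i=11, bit27=0)
  nb ##.#.: next=.  (t=1,i=18, bit26=0)
  nb ##..#: next=#  (t=1,i=14, bit25=1)
  nb ##...: next=.  (t=0,i=1, bit24=0)
  nb #.###: next=.  (t=2,i=3, bit23=0)
  nb #.##.: next=.  (t=1,i=12, bit22=0)
  nb #.#.#: next=#  (t=1,i=4, bit21=1)
  nb #.#..: next=#  (t=1,i=6, bit20=1)
  nb #..##: next=.  (t=0,i=18, bit19=0)
  nb #..#.: next=#  (t=1,i=1, bit18=1)
  nb #...#: next=.  (t=0,i=14, bit17=0)
  nb #....: next=#  (t=0,i=2, bit16=1)
  nb .####: next=.  (t=2,i=4, bit15=0)
  nb .###.: next=#  (t=2,i=0, bit14=1)
  nb .##.#: next=.  (t=1,i=10, bit13=0)
  nb .##..: next=.  (t=0,i=0, bit12=0)
  nb .#.##: next=#  (t=4,i=24, bit11=1)
  nb .#.#.: next=#  (t=1,i=3, bit10=1)
  nb .#..#: next=#  (t=0,i=17, bit9=1)
  nb .#...: next=#  (t=0,i=13, bit8=1)
  nb ..###: next=#  (t=2,i=19, bit7=1)
  nb ..##.: next=#  (t=0,i=6, bit6=1)
  nb ..#.#: next=.  (t=1,i=2, bit5=0)
  nb ..#..: next=#  (t=0,i=12, bit4=1)
  nb ...##: next=.  (t=0,i=5, bit3=0)
  nb ...#.: next=.  (t=0,i=11, bit2=0)
  nb ....#: next=#  (t=0,i=4, bit1=1)
  nb .....: next=.  (t=0,i=3, bit0=0)
  bits 10010010001101010100111111010010 = 2452967378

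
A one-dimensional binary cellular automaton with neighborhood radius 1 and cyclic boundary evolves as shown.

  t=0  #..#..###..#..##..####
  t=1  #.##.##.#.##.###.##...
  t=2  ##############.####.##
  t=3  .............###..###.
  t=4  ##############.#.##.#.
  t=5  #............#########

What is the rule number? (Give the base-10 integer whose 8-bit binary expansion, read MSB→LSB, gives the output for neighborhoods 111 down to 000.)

  [7] ### => .  t=0,i=7
  [6] ##. => #  t=0,i=0
  [5] #.# => #  t=1,i=1
  [4] #.. => .  t=0,i=1
  [3] .## => #  t=0,i=6
  [2] .#. => #  t=0,i=3
  [1] ..# => #  t=0,i=2
  [0] ... => #  t=1,i=20
  bits 01101111 = 111

111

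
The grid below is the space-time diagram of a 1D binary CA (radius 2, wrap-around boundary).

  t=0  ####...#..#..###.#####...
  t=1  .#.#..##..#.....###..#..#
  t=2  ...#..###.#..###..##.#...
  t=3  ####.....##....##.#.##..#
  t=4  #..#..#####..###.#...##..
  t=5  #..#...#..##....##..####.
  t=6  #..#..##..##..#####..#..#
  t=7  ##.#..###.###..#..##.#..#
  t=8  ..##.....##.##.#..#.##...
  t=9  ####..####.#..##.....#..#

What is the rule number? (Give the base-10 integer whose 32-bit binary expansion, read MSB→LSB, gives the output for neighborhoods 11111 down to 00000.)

  #####|.  b31=0 t=0,i=19
  ####.|.  b30=0 t=0,i=2
  ###.#|.  b29=0 t=0,i=15
  ###..|#  b28=1 t=0,i=3
  ##.##|#  b27=1 t=0,i=16
  ##.#.|#  b26=1 t=2,i=9
  ##..#|#  b25=1 t=1,i=8
  ##...|.  b24=0 t=0,i=4
  #.###|#  b23=1 t=0,i=17
  #.##.|.  b22=0 t=3,i=20
  #.#.#|.  b21=0 t=1,i=1
  #.#..|#  b20=1 t=1,i=3
  #..##|.  b19=0 t=0,i=12
  #..#.|.  b18=0 t=0,i=9
  #...#|.  b17=0 t=0,i=5
  #....|.  b16=0 t=1,i=12
  .####|#  b15=1 t=0,i=1
  .###.|.  b14=0 t=0,i=14
  .##.#|.  b13=0 t=2,i=19
  .##..|#  b12=1 t=1,i=7
  .#.##|.  b11=0 t=3,i=19
  .#.#.|.  b10=0 t=1,i=0
  .#..#|.  b9=0 t=0,i=8
  .#...|.  b8=0 t=1,i=11
  ..###|.  b7=0 t=0,i=0
  ..##.|#  b6=1 t=1,i=6
  ..#.#|.  b5=0 t=1,i=24
  ..#..|#  b4=1 t=0,i=7
  ...##|#  b3=1 t=0,i=24
  ...#.|#  b2=1 t=0,i=6
  ....#|#  b1=1 t=1,i=14
  .....|#  b0=1 t=1,i=13
  bits 00011110100100001001000001011111 = 512790623

512790623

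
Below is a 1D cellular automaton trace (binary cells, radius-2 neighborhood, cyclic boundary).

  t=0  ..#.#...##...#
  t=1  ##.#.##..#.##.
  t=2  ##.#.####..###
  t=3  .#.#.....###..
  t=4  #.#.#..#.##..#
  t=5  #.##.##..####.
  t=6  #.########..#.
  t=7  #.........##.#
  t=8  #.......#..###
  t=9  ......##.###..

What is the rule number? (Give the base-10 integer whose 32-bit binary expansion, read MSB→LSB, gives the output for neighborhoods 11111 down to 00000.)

  [31] ##### => .  t=2,i=13
  [30] ####. => .  t=2,i=0
  [29] ###.# => #  t=2,i=1
  [28] ###.. => .  t=2,i=8
  [27] ##.## => #  t=1,i=13
  [26] ##.#. => .  t=1,i=2
  [25] ##..# => #  t=1,i=7
  [24] ##... => .  t=0,i=10
  [23] #.### => .  t=2,i=5
  [22] #.##. => #  t=1,i=0
  [21] #.#.# => #  t=1,i=3
  [20] #.#.. => .  t=0,i=4
  [19] #..## => #  t=2,i=10
  [18] #..#. => #  t=0,i=1
  [17] #...# => #  t=0,i=6
  [16] #.... => .  t=3,i=5
  [15] .#### => .  t=2,i=6
  [14] .###. => #  t=3,i=10
  [13] .##.# => #  t=1,i=1
  [12] .##.. => #  t=0,i=9
  [11] .#.## => .  t=1,i=4
  [10] .#.#. => #  t=0,i=3
  [9] .#..# => #  t=0,i=0
  [8] .#... => #  t=0,i=5
  [7] ..### => #  t=2,i=11
  [6] ..##. => .  t=0,i=8
  [5] ..#.# => .  t=0,i=2
  [4] ..#.. => .  t=0,i=13
  [3] ...## => .  t=0,i=7
  [2] ...#. => #  t=0,i=12
  [1] ....# => #  t=3,i=7
  [0] ..... => .  t=3,i=6
  bits 00101010011011100111011110000110 = 711882630

711882630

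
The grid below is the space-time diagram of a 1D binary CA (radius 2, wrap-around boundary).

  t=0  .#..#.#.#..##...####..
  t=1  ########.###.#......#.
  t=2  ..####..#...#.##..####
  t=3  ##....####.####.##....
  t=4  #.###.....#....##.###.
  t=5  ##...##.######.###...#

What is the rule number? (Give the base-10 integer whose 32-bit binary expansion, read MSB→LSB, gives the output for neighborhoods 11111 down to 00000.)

2406297462

  ##### -> #   bit 31 = 1  t=1,i=2
  ####. -> .   bit 30 = 0  t=0,i=18
  ###.# -> .   bit 29 = 0  t=1,i=7
  ###.. -> .   bit 28 = 0  t=0,i=19
  ##.## -> #   bit 27 = 1  t=1,i=8
  ##.#. -> #   bit 26 = 1  t=1,i=12
  ##..# -> #   bit 25 = 1  t=2,i=0
  ##... -> #   bit 24 = 1  t=0,i=13
  #.### -> .   bit 23 = 0  t=1,i=0
  #.##. -> #   bit 22 = 1  t=2,i=14
  #.#.# -> #   bit 21 = 1  t=0,i=6
  #.#.. -> .   bit 20 = 0  t=0,i=8
  #..## -> #   bit 19 = 1  t=0,i=10
  #..#. -> #   bit 18 = 1  t=0,i=3
  #...# -> .   bit 17 = 0  t=0,i=14
  #.... -> #   bit 16 = 1  t=1,i=15
  .#### -> .   bit 15 = 0  t=0,i=17
  .###. -> .   bit 14 = 0  t=1,i=10
  .##.# -> #   bit 13 = 1  t=4,i=16
  .##.. -> .   bit 12 = 0  t=0,i=12
  .#.## -> #   bit 11 = 1  t=1,i=21
  .#.#. -> #   bit 10 = 1  t=0,i=5
  .#..# -> #   bit 9 = 1  t=0,i=2
  .#... -> #   bit 8 = 1  t=1,i=14
  ..### -> .   bit 7 = 0  t=0,i=16
  ..##. -> #   bit 6 = 1  t=0,i=11
  ..#.# -> #   bit 5 = 1  t=0,i=4
  ..#.. -> #   bit 4 = 1  t=0,i=1
  ...## -> .   bit 3 = 0  t=0,i=15
  ...#. -> #   bit 2 = 1  t=0,i=0
  ....# -> #   bit 1 = 1  t=1,i=18
  ..... -> .   bit 0 = 0  t=1,i=16
  bits 10001111011011010010111101110110 = 2406297462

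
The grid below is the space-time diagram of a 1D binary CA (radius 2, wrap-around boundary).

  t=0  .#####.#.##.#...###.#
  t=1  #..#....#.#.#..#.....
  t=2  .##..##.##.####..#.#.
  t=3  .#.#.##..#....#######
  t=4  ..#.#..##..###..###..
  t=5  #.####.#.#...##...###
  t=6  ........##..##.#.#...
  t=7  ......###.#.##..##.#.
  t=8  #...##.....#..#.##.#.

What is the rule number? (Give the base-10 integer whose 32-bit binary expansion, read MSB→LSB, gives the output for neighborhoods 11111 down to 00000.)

  [31] ##### => #  t=0,i=3
  [30] ####. => .  t=0,i=4
  [29] ###.# => .  t=0,i=5
  [28] ###.. => #  t=2,i=14
  [27] ##.## => .  t=2,i=7
  [26] ##.#. => .  t=0,i=6
  [25] ##..# => #  t=2,i=3
  [24] ##... => #  t=4,i=19
  [23] #.### => .  t=0,i=1
  [22] #.##. => .  t=0,i=9
  [21] #.#.# => .  t=0,i=7
  [20] #.#.. => #  t=0,i=12
  [19] #..## => .  t=2,i=0
  [18] #..#. => #  t=1,i=2
  [17] #...# => .  t=0,i=14
  [16] #.... => #  t=1,i=5
  [15] .#### => .  t=0,i=2
  [14] .###. => .  t=0,i=17
  [13] .##.# => #  t=0,i=10
  [12] .##.. => .  t=2,i=2
  [11] .#.## => #  t=0,i=0
  [10] .#.#. => #  t=1,i=9
  [9] .#..# => #  t=1,i=1
  [8] .#... => .  t=0,i=13
  [7] ..### => .  t=0,i=16
  [6] ..##. => #  t=2,i=1
  [5] ..#.# => #  t=1,i=8
  [4] ..#.. => .  t=1,i=0
  [3] ...## => #  t=0,i=15
  [2] ...#. => .  t=1,i=7
  [1] ....# => #  t=1,i=6
  [0] ..... => .  t=1,i=18
  bits 10010011000101010010111001101010 = 2467638890

2467638890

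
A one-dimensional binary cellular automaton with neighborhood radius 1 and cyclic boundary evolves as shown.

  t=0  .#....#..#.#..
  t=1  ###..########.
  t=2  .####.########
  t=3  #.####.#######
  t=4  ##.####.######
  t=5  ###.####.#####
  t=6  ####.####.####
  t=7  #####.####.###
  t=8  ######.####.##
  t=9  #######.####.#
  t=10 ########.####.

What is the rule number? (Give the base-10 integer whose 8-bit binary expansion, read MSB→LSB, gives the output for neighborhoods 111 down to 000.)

  ###|#  b7=1 t=1,i=1
  ##.|#  b6=1 t=1,i=2
  #.#|#  b5=1 t=0,i=10
  #..|#  b4=1 t=0,i=2
  .##|.  b3=0 t=1,i=0
  .#.|#  b2=1 t=0,i=1
  ..#|#  b1=1 t=0,i=0
  ...|.  b0=0 t=0,i=3
  bits 11110110 = 246

246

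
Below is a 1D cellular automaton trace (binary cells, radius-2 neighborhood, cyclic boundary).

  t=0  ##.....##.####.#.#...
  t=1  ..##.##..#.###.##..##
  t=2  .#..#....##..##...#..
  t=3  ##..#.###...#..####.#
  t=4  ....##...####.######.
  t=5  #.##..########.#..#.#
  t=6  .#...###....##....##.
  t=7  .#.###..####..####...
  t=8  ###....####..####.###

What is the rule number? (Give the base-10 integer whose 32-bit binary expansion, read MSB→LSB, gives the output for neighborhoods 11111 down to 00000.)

1764461758

  [31] ##### => .  t=4,i=16
  [30] ####. => #  t=0,i=12
  [29] ###.# => #  t=0,i=13
  [28] ###.. => .  t=3,i=1
  [27] ##.## => #  t=0,i=9
  [26] ##.#. => .  t=0,i=14
  [25] ##..# => .  t=1,i=0
  [24] ##... => #  t=0,i=2
  [23] #.### => .  t=0,i=10
  [22] #.##. => .  t=1,i=5
  [21] #.#.# => #  t=0,i=15
  [20] #.#.. => .  t=0,i=17
  [19] #..## => #  t=1,i=1
  [18] #..#. => .  t=1,i=8
  [17] #...# => #  t=0,i=19
  [16] #.... => #  t=0,i=3
  [15] .#### => #  t=0,i=11
  [14] .###. => .  t=1,i=12
  [13] .##.# => .  t=0,i=8
  [12] .##.. => .  t=0,i=1
  [11] .#.## => #  t=1,i=10
  [10] .#.#. => #  t=0,i=16
  [9] .#..# => .  t=2,i=2
  [8] .#... => .  t=0,i=18
  [7] ..### => #  t=3,i=15
  [6] ..##. => .  t=0,i=0
  [5] ..#.# => #  t=1,i=9
  [4] ..#.. => #  t=2,i=1
  [3] ...## => #  t=0,i=6
  [2] ...#. => #  t=2,i=0
  [1] ....# => #  t=0,i=5
  [0] ..... => .  t=0,i=4
  bits 01101001001010111000110010111110 = 1764461758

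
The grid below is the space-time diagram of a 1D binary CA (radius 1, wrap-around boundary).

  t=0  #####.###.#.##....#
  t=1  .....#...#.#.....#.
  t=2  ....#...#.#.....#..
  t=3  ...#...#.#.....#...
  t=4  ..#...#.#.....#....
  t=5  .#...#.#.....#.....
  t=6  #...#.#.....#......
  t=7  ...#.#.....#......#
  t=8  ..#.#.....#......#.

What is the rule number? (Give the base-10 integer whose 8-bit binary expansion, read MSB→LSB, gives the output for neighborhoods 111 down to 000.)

  nb ###: next=.  (t=0,i=0, bit7=0)
  nb ##.: next=.  (t=0,i=4, bit6=0)
  nb #.#: next=#  (t=0,i=5, bit5=1)
  nb #..: next=.  (t=0,i=14, bit4=0)
  nb .##: next=.  (t=0,i=6, bit3=0)
  nb .#.: next=.  (t=0,i=10, bit2=0)
  nb ..#: next=#  (t=0,i=17, bit1=1)
  nb ...: next=.  (t=0,i=15, bit0=0)
  bits 00100010 = 34

34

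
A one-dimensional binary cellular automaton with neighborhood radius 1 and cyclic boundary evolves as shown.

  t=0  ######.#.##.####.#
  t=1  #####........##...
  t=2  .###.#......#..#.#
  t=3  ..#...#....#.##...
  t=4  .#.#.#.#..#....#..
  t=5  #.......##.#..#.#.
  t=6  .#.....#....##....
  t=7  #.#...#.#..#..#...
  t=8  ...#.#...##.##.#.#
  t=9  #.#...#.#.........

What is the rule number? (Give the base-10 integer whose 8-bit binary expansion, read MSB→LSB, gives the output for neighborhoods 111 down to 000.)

  ###|#  b7=1 t=0,i=0
  ##.|.  b6=0 t=0,i=5
  #.#|.  b5=0 t=0,i=6
  #..|#  b4=1 t=1,i=5
  .##|.  b3=0 t=0,i=9
  .#.|.  b2=0 t=0,i=7
  ..#|#  b1=1 t=1,i=12
  ...|.  b0=0 t=1,i=6
  bits 10010010 = 146

146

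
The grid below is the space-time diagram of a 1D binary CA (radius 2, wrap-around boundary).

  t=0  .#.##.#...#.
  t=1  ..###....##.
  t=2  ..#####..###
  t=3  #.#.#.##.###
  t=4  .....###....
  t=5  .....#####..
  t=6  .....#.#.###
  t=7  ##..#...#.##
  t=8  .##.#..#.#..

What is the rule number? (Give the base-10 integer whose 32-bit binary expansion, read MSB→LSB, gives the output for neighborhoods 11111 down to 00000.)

2470541524

  ##### -> #   bit 31 = 1  t=2,i=4
  ####. -> .   bit 30 = 0  t=2,i=5
  ###.# -> .   bit 29 = 0  t=3,i=0
  ###.. -> #   bit 28 = 1  t=1,i=4
  ##.## -> .   bit 27 = 0  t=3,i=8
  ##.#. -> .   bit 26 = 0  t=0,i=5
  ##..# -> #   bit 25 = 1  t=2,i=0
  ##... -> #   bit 24 = 1  t=1,i=5
  #.### -> .   bit 23 = 0  t=3,i=9
  #.##. -> #   bit 22 = 1  t=0,i=3
  #.#.# -> .   bit 21 = 0  t=3,i=2
  #.#.. -> .   bit 20 = 0  t=0,i=6
  #..## -> .   bit 19 = 0  t=2,i=1
  #..#. -> .   bit 18 = 0  t=0,i=0
  #...# -> .   bit 17 = 0  t=0,i=8
  #.... -> #   bit 16 = 1  t=1,i=6
  .#### -> .   bit 15 = 0  t=2,i=3
  .###. -> #   bit 14 = 1  t=1,i=3
  .##.# -> #   bit 13 = 1  t=0,i=4
  .##.. -> #   bit 12 = 1  t=1,i=10
  .#.## -> #   bit 11 = 1  t=0,i=2
  .#.#. -> .   bit 10 = 0  t=3,i=3
  .#..# -> .   bit 9 = 0  t=0,i=11
  .#... -> .   bit 8 = 0  t=0,i=7
  ..### -> #   bit 7 = 1  t=1,i=2
  ..##. -> #   bit 6 = 1  t=1,i=9
  ..#.# -> .   bit 5 = 0  t=0,i=1
  ..#.. -> #   bit 4 = 1  t=0,i=10
  ...## -> .   bit 3 = 0  t=1,i=1
  ...#. -> #   bit 2 = 1  t=0,i=9
  ....# -> .   bit 1 = 0  t=1,i=7
  ..... -> .   bit 0 = 0  t=4,i=0
  bits 10010011010000010111100011010100 = 2470541524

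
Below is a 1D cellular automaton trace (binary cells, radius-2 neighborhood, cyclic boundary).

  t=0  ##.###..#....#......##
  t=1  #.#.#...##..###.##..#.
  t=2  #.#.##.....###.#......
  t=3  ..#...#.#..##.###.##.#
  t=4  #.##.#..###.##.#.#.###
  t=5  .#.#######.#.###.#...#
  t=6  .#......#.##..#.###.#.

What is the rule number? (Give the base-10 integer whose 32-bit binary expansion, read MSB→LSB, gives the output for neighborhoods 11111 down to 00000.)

1295541141

  nb #####: next=.  (t=5,i=5, bit31=0)
  nb ####.: next=#  (t=0,i=0, bit30=1)
  nb ###.#: next=.  (t=0,i=1, bit29=0)
  nb ###..: next=.  (t=0,i=5, bit28=0)
  nb ##.##: next=#  (t=0,i=2, bit27=1)
  nb ##.#.: next=#  (t=2,i=14, bit26=1)
  nb ##..#: next=.  (t=0,i=6, bit25=0)
  nb ##...: next=#  (t=2,i=6, bit24=1)
  nb #.###: next=.  (t=0,i=3, bit23=0)
  nb #.##.: next=.  (t=1,i=16, bit22=0)
  nb #.#.#: next=#  (t=1,i=0, bit21=1)
  nb #.#..: next=#  (t=1,i=4, bit20=1)
  nb #..##: next=#  (t=1,i=11, bit19=1)
  nb #..#.: next=.  (t=0,i=7, bit18=0)
  nb #...#: next=.  (t=1,i=6, bit17=0)
  nb #....: next=.  (t=0,i=10, bit16=0)
  nb .####: next=.  (t=0,i=21, bit15=0)
  nb .###.: next=#  (t=0,i=4, bit14=1)
  nb .##.#: next=#  (t=3,i=12, bit13=1)
  nb .##..: next=.  (t=1,i=9, bit12=0)
  nb .#.##: next=.  (t=2,i=3, bit11=0)
  nb .#.#.: next=.  (t=1,i=1, bit10=0)
  nb .#..#: next=#  (t=3,i=0, bit9=1)
  nb .#...: next=#  (t=0,i=9, bit8=1)
  nb ..###: next=#  (t=0,i=20, bit7=1)
  nb ..##.: next=.  (t=1,i=8, bit6=0)
  nb ..#.#: next=.  (t=1,i=20, bit5=0)
  nb ..#..: next=#  (t=0,i=8, bit4=1)
  nb ...##: next=.  (t=0,i=19, bit3=0)
  nb ...#.: next=#  (t=0,i=12, bit2=1)
  nb ....#: next=.  (t=0,i=11, bit1=0)
  nb .....: next=#  (t=0,i=16, bit0=1)
  bits 01001101001110000110001110010101 = 1295541141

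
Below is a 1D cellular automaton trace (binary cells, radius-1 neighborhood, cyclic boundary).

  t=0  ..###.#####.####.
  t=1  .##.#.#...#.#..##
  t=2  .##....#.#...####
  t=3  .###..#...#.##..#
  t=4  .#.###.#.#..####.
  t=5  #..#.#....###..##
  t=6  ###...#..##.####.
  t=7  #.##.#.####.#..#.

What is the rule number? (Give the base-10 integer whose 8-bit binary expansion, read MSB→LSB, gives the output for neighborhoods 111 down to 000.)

90

  [7] ### => .  t=0,i=3
  [6] ##. => #  t=0,i=4
  [5] #.# => .  t=0,i=5
  [4] #.. => #  t=0,i=16
  [3] .## => #  t=0,i=2
  [2] .#. => .  t=1,i=4
  [1] ..# => #  t=0,i=1
  [0] ... => .  t=0,i=0
  bits 01011010 = 90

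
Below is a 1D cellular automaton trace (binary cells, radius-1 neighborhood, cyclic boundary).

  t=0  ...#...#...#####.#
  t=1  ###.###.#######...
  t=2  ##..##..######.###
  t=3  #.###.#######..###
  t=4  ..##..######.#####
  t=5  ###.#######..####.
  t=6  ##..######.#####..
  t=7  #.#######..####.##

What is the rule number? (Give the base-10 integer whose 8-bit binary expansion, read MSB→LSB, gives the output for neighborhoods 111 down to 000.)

  ### -> #   bit 7 = 1  t=0,i=12
  ##. -> .   bit 6 = 0  t=0,i=15
  #.# -> .   bit 5 = 0  t=0,i=16
  #.. -> #   bit 4 = 1  t=0,i=0
  .## -> #   bit 3 = 1  t=0,i=11
  .#. -> .   bit 2 = 0  t=0,i=3
  ..# -> #   bit 1 = 1  t=0,i=2
  ... -> #   bit 0 = 1  t=0,i=1
  bits 10011011 = 155

155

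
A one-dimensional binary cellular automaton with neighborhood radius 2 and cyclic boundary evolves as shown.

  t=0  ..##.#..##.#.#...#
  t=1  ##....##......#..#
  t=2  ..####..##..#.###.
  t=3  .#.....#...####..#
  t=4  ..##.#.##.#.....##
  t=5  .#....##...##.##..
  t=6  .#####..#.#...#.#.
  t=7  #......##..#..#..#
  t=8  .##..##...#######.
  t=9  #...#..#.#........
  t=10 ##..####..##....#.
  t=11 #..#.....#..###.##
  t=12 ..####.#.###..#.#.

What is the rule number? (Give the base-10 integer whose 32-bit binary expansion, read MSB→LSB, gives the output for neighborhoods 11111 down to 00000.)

567085882

  #####|.  b31=0 t=6,i=3
  ####.|.  b30=0 t=2,i=4
  ###.#|#  b29=1 t=11,i=14
  ###..|.  b28=0 t=1,i=1
  ##.##|.  b27=0 t=5,i=13
  ##.#.|.  b26=0 t=0,i=4
  ##..#|.  b25=0 t=2,i=6
  ##...|#  b24=1 t=1,i=2
  #.###|#  b23=1 t=2,i=14
  #.##.|#  b22=1 t=4,i=7
  #.#.#|.  b21=0 t=0,i=11
  #.#..|.  b20=0 t=0,i=5
  #..##|#  b19=1 t=0,i=1
  #..#.|#  b18=1 t=2,i=11
  #...#|.  b17=0 t=0,i=15
  #....|#  b16=1 t=1,i=3
  .####|.  b15=0 t=2,i=3
  .###.|.  b14=0 t=1,i=0
  .##.#|.  b13=0 t=0,i=3
  .##..|.  b12=0 t=1,i=7
  .#.##|#  b11=1 t=2,i=13
  .#.#.|.  b10=0 t=0,i=12
  .#..#|#  b9=1 t=0,i=0
  .#...|#  b8=1 t=0,i=14
  ..###|.  b7=0 t=1,i=17
  ..##.|.  b6=0 t=0,i=2
  ..#.#|#  b5=1 t=2,i=12
  ..#..|#  b4=1 t=0,i=17
  ...##|#  b3=1 t=1,i=5
  ...#.|.  b2=0 t=0,i=16
  ....#|#  b1=1 t=1,i=4
  .....|.  b0=0 t=1,i=10
  bits 00100001110011010000101100111010 = 567085882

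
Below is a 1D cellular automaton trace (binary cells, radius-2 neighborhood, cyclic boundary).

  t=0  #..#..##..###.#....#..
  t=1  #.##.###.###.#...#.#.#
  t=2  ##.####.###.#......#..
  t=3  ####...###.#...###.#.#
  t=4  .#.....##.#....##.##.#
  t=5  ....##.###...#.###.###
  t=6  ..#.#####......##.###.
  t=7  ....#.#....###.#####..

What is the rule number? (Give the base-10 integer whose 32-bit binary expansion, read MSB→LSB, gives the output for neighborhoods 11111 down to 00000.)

  #####|#  b31=1 t=3,i=1
  ####.|.  b30=0 t=2,i=5
  ###.#|.  b29=0 t=0,i=12
  ###..|.  b28=0 t=3,i=3
  ##.##|#  b27=1 t=1,i=1
  ##.#.|#  b26=1 t=0,i=13
  ##..#|.  b25=0 t=0,i=8
  ##...|.  b24=0 t=3,i=4
  #.###|#  b23=1 t=1,i=5
  #.##.|.  b22=0 t=1,i=2
  #.#.#|#  b21=1 t=1,i=19
  #.#..|.  b20=0 t=0,i=14
  #..##|#  b19=1 t=0,i=5
  #..#.|#  b18=1 t=0,i=2
  #...#|.  b17=0 t=1,i=15
  #....|.  b16=0 t=0,i=16
  .####|.  b15=0 t=2,i=4
  .###.|#  b14=1 t=0,i=11
  .##.#|#  b13=1 t=1,i=0
  .##..|#  b12=1 t=0,i=7
  .#.##|.  b11=0 t=1,i=20
  .#.#.|.  b10=0 t=1,i=18
  .#..#|.  b9=0 t=0,i=1
  .#...|.  b8=0 t=0,i=15
  ..###|#  b7=1 t=0,i=10
  ..##.|#  b6=1 t=0,i=6
  ..#.#|.  b5=0 t=1,i=17
  ..#..|#  b4=1 t=0,i=0
  ...##|.  b3=0 t=3,i=6
  ...#.|.  b2=0 t=0,i=18
  ....#|#  b1=1 t=0,i=17
  .....|#  b0=1 t=2,i=15
  bits 10001100101011000111000011010011 = 2360111315

2360111315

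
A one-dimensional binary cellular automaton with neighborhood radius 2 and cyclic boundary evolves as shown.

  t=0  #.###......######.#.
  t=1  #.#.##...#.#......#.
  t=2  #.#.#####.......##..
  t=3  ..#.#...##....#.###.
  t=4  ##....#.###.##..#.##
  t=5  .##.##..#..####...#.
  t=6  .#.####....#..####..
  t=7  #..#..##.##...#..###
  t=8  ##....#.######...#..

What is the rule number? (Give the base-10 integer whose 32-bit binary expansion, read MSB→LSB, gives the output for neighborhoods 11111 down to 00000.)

  nb #####: next=.  (t=0,i=13, bit31=0)
  nb ####.: next=.  (t=0,i=15, bit30=0)
  nb ###.#: next=.  (t=0,i=16, bit29=0)
  nb ###..: next=#  (t=0,i=4, bit28=1)
  nb ##.##: next=#  (t=4,i=11, bit27=1)
  nb ##.#.: next=.  (t=0,i=17, bit26=0)
  nb ##..#: next=#  (t=2,i=18, bit25=1)
  nb ##...: next=#  (t=0,i=5, bit24=1)
  nb #.###: next=#  (t=0,i=2, bit23=1)
  nb #.##.: next=#  (t=1,i=4, bit22=1)
  nb #.#.#: next=#  (t=0,i=0, bit21=1)
  nb #.#..: next=.  (t=1,i=11, bit20=0)
  nb #..##: next=.  (t=5,i=0, bit19=0)
  nb #..#.: next=.  (t=2,i=19, bit18=0)
  nb #...#: next=#  (t=1,i=7, bit17=1)
  nb #....: next=.  (t=0,i=6, bit16=0)
  nb .####: next=.  (t=0,i=12, bit15=0)
  nb .###.: next=.  (t=0,i=3, bit14=0)
  nb .##.#: next=.  (t=5,i=2, bit13=0)
  nb .##..: next=#  (t=1,i=5, bit12=1)
  nb .#.##: next=.  (t=0,i=1, bit11=0)
  nb .#.#.: next=.  (t=0,i=19, bit10=0)
  nb .#..#: next=.  (t=5,i=9, bit9=0)
  nb .#...: next=.  (t=1,i=12, bit8=0)
  nb ..###: next=#  (t=0,i=11, bit7=1)
  nb ..##.: next=#  (t=2,i=16, bit6=1)
  nb ..#.#: next=.  (t=1,i=9, bit5=0)
  nb ..#..: next=.  (t=5,i=8, bit4=0)
  nb ...##: next=.  (t=0,i=10, bit3=0)
  nb ...#.: next=#  (t=1,i=8, bit2=1)
  nb ....#: next=#  (t=0,i=9, bit1=1)
  nb .....: next=.  (t=0,i=7, bit0=0)
  bits 00011011111000100001000011000110 = 467800262

467800262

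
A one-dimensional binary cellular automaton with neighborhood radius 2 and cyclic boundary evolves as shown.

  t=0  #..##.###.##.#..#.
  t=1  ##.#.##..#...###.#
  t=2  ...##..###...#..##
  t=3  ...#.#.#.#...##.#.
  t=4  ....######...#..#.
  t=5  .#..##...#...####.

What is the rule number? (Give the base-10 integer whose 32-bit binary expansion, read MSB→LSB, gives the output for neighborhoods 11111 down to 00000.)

448040657

  [31] ##### => .  t=4,i=6
  [30] ####. => .  t=4,i=8
  [29] ###.# => .  t=0,i=8
  [28] ###.. => #  t=2,i=9
  [27] ##.## => #  t=0,i=5
  [26] ##.#. => .  t=0,i=12
  [25] ##..# => #  t=1,i=7
  [24] ##... => .  t=2,i=0
  [23] #.### => #  t=0,i=6
  [22] #.##. => .  t=0,i=10
  [21] #.#.# => #  t=1,i=3
  [20] #.#.. => #  t=0,i=0
  [19] #..## => .  t=0,i=2
  [18] #..#. => #  t=0,i=15
  [17] #...# => .  t=1,i=11
  [16] #.... => .  t=3,i=0
  [15] .#### => #  t=4,i=5
  [14] .###. => .  t=0,i=7
  [13] .##.# => .  t=0,i=4
  [12] .##.. => .  t=1,i=6
  [11] .#.## => #  t=1,i=4
  [10] .#.#. => #  t=0,i=17
  [9] .#..# => #  t=0,i=1
  [8] .#... => .  t=1,i=10
  [7] ..### => #  t=1,i=13
  [6] ..##. => #  t=0,i=3
  [5] ..#.# => .  t=0,i=16
  [4] ..#.. => #  t=1,i=9
  [3] ...## => .  t=1,i=12
  [2] ...#. => .  t=2,i=12
  [1] ....# => .  t=3,i=1
  [0] ..... => #  t=4,i=1
  bits 00011010101101001000111011010001 = 448040657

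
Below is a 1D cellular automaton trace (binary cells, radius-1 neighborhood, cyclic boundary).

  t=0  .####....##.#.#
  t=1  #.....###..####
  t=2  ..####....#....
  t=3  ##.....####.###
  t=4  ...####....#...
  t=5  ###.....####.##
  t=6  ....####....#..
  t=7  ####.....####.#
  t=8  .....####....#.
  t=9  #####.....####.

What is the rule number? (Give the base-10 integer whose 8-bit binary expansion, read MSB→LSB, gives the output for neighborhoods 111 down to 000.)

39

  ###|.  b7=0 t=0,i=2
  ##.|.  b6=0 t=0,i=4
  #.#|#  b5=1 t=0,i=0
  #..|.  b4=0 t=0,i=5
  .##|.  b3=0 t=0,i=1
  .#.|#  b2=1 t=0,i=12
  ..#|#  b1=1 t=0,i=8
  ...|#  b0=1 t=0,i=6
  bits 00100111 = 39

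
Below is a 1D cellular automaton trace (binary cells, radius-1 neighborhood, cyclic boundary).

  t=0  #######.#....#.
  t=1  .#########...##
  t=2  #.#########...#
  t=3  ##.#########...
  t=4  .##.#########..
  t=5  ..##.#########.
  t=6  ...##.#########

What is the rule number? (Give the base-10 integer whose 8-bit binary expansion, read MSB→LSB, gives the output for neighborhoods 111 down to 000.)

244

  ### -> #   bit 7 = 1  t=0,i=1
  ##. -> #   bit 6 = 1  t=0,i=6
  #.# -> #   bit 5 = 1  t=0,i=7
  #.. -> #   bit 4 = 1  t=0,i=9
  .## -> .   bit 3 = 0  t=0,i=0
  .#. -> #   bit 2 = 1  t=0,i=8
  ..# -> .   bit 1 = 0  t=0,i=12
  ... -> .   bit 0 = 0  t=0,i=10
  bits 11110100 = 244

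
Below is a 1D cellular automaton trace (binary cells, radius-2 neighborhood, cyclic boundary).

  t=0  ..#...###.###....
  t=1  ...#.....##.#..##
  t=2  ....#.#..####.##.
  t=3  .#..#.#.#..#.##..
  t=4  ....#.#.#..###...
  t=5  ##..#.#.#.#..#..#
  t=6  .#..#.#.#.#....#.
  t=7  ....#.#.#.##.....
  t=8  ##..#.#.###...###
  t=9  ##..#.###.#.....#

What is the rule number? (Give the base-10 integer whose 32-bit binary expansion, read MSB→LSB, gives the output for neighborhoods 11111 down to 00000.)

3707251041

  nb #####: next=#  (t=8,i=16, bit31=1)
  nb ####.: next=#  (t=2,i=11, bit30=1)
  nb ###.#: next=.  (t=0,i=8, bit29=0)
  nb ###..: next=#  (t=0,i=12, bit28=1)
  nb ##.##: next=#  (t=0,i=9, bit27=1)
  nb ##.#.: next=#  (t=1,i=11, bit26=1)
  nb ##..#: next=.  (t=5,i=2, bit25=0)
  nb ##...: next=.  (t=0,i=13, bit24=0)
  nb #.###: next=#  (t=0,i=10, bit23=1)
  nb #.##.: next=#  (t=2,i=14, bit22=1)
  nb #.#.#: next=#  (t=3,i=6, bit21=1)
  nb #.#..: next=#  (t=1,i=12, bit20=1)
  nb #..##: next=#  (t=1,i=14, bit19=1)
  nb #..#.: next=.  (t=3,i=3, bit18=0)
  nb #...#: next=.  (t=0,i=4, bit17=0)
  nb #....: next=.  (t=0,i=14, bit16=0)
  nb .####: next=.  (t=2,i=10, bit15=0)
  nb .###.: next=.  (t=0,i=7, bit14=0)
  nb .##.#: next=#  (t=1,i=10, bit13=1)
  nb .##..: next=.  (t=1,i=16, bit12=0)
  nb .#.##: next=#  (t=3,i=12, bit11=1)
  nb .#.#.: next=.  (t=2,i=5, bit10=0)
  nb .#..#: next=.  (t=1,i=13, bit9=0)
  nb .#...: next=#  (t=0,i=3, bit8=1)
  nb ..###: next=.  (t=0,i=6, bit7=0)
  nb ..##.: next=#  (t=1,i=9, bit6=1)
  nb ..#.#: next=#  (t=2,i=4, bit5=1)
  nb ..#..: next=.  (t=0,i=2, bit4=0)
  nb ...##: next=.  (t=0,i=5, bit3=0)
  nb ...#.: next=.  (t=0,i=1, bit2=0)
  nb ....#: next=.  (t=0,i=0, bit1=0)
  nb .....: next=#  (t=0,i=15, bit0=1)
  bits 11011100111110000010100101100001 = 3707251041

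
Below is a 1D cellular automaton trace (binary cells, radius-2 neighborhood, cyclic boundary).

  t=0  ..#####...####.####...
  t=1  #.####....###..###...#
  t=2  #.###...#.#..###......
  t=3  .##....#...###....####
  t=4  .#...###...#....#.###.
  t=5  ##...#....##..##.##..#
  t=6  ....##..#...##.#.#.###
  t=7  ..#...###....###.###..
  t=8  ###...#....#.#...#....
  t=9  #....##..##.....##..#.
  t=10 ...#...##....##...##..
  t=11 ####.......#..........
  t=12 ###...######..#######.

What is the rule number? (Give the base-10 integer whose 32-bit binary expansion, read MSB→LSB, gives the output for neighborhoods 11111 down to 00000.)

  ##### -> #   bit 31 = 1  t=0,i=4
  ####. -> #   bit 30 = 1  t=0,i=5
  ###.# -> .   bit 29 = 0  t=0,i=13
  ###.. -> .   bit 28 = 0  t=0,i=6
  ##.## -> .   bit 27 = 0  t=0,i=14
  ##.#. -> #   bit 26 = 1  t=6,i=14
  ##..# -> #   bit 25 = 1  t=1,i=13
  ##... -> .   bit 24 = 0  t=0,i=7
  #.### -> #   bit 23 = 1  t=0,i=15
  #.##. -> #   bit 22 = 1  t=3,i=1
  #.#.# -> #   bit 21 = 1  t=6,i=15
  #.#.. -> .   bit 20 = 0  t=2,i=10
  #..## -> #   bit 19 = 1  t=1,i=14
  #..#. -> #   bit 18 = 1  t=4,i=0
  #...# -> .   bit 17 = 0  t=0,i=8
  #.... -> .   bit 16 = 0  t=0,i=20
  .#### -> #   bit 15 = 1  t=0,i=3
  .###. -> .   bit 14 = 0  t=1,i=11
  .##.# -> #   bit 13 = 1  t=1,i=0
  .##.. -> .   bit 12 = 0  t=3,i=2
  .#.## -> #   bit 11 = 1  t=2,i=1
  .#.#. -> .   bit 10 = 0  t=2,i=9
  .#..# -> #   bit 9 = 1  t=2,i=11
  .#... -> .   bit 8 = 0  t=3,i=8
  ..### -> #   bit 7 = 1  t=0,i=2
  ..##. -> .   bit 6 = 0  t=1,i=21
  ..#.# -> .   bit 5 = 0  t=2,i=0
  ..#.. -> #   bit 4 = 1  t=3,i=7
  ...## -> .   bit 3 = 0  t=0,i=1
  ...#. -> #   bit 2 = 1  t=2,i=7
  ....# -> #   bit 1 = 1  t=0,i=0
  ..... -> #   bit 0 = 1  t=0,i=21
  bits 11000110111011001010101010010111 = 3337398935

3337398935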